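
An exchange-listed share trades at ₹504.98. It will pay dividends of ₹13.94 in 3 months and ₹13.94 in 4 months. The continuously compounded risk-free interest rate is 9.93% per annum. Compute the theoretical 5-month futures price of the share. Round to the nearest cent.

₹498.08

PV(dividends) I = 13.94·e^(−0.0993·3/12) + 13.94·e^(−0.0993·4/12)
I = 13.5982 + 13.4861 = 27.0843
F = (S − I)·e^(rT) = (504.98 − 27.0843) · e^(0.0993·5/12)
= 477.8957 · e^0.041375 = 477.8957 × 1.042243 = ₹498.08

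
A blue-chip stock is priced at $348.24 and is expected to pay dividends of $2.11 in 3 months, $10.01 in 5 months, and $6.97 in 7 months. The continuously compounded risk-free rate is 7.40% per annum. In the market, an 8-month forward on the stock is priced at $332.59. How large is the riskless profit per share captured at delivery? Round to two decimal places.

$13.87 per share

PV(dividends) I = 2.11·e^(−0.0740·3/12) + 10.01·e^(−0.0740·5/12) + 6.97·e^(−0.0740·7/12) = 18.4529
Fair forward F* = (S − I)·e^(rT) = (348.24 − 18.4529)·e^0.049333 = 329.7871 × 1.050570 = 346.4644
Market $332.59 < fair 346.4644: forward underpriced → reverse cash-and-carry (short the stock, invest proceeds at r, pay the dividends, go long the forward).
Profit at T = |F_mkt − F*| = |332.59 − 346.4644| = $13.87 per share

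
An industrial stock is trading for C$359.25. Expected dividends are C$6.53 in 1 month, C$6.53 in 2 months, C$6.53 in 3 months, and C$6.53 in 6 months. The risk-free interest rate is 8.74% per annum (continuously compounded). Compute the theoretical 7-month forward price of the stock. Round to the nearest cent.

PV(dividends) I = 6.53·e^(−0.0874·1/12) + 6.53·e^(−0.0874·2/12) + 6.53·e^(−0.0874·3/12) + 6.53·e^(−0.0874·6/12)
I = 6.4826 + 6.4356 + 6.3889 + 6.2508 = 25.5579
F = (S − I)·e^(rT) = (359.25 − 25.5579) · e^(0.0874·7/12)
= 333.6921 · e^0.050983 = 333.6921 × 1.052305 = C$351.15

C$351.15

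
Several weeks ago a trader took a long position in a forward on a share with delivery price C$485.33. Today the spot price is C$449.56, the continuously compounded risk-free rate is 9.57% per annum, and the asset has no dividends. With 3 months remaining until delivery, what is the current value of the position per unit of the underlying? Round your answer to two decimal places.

-C$24.30

Current fair forward for the remaining 3 months: F = S·e^(r·T), r = 0.0957
F = 449.56 · e^(0.0957 × 3/12) = 449.56 × 1.024213 = 460.4452
Value of long forward = (F − K)·e^(−rT) = (460.4452 − 485.33) · e^(−0.0957·3/12)
= -24.8848 × 0.976359 = -24.30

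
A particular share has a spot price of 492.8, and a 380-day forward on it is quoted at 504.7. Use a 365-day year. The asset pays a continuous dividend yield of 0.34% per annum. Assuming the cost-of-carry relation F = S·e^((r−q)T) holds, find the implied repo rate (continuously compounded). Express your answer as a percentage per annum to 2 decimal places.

From F = S·e^((r−q)T): (r − q) = ln(F/S)/T
ln(504.7/492.8) = ln(1.024148) = 0.023861
(r − q) = 0.023861 / (380/365) = 0.022919
r = ln(F/S)/T + q = 0.022919 + 0.0034 = 0.026319
r = 2.63%

2.63%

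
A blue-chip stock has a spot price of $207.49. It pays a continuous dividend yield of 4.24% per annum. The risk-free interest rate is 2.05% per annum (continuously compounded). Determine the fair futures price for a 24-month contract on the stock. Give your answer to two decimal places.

$198.60

F = S·e^((r − q)T) = 207.49 · e^((0.0205 − 0.0424) × 24/12)
= 207.49 · e^-0.043800 = 207.49 × 0.957145
F = $198.60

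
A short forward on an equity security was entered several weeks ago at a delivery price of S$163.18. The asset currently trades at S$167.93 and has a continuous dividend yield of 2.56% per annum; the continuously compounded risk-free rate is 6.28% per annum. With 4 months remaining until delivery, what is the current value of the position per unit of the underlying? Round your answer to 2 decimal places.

-S$6.70

Current fair forward for the remaining 4 months: F = S·e^((r − q)·T), (r − q) = 0.0628 − 0.0256 = 0.0372
F = 167.93 · e^(0.0372 × 4/12) = 167.93 × 1.012477 = 170.0253
Value of long forward = (F − K)·e^(−rT) = (170.0253 − 163.18) · e^(−0.0628·4/12)
= 6.8453 × 0.979284 = 6.70
Short position value = −(long value) = -S$6.70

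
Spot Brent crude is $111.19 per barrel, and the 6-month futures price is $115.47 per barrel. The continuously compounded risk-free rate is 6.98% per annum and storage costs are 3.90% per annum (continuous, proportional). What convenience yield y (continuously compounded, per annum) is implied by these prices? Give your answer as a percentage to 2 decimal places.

F = S·e^((r+u−y)T) ⇒ (r+u−y) = ln(F/S)/T
ln(115.47/111.19) = 0.037770; /T ⇒ 0.075540
y = r + u − ln(F/S)/T = 0.0698 + 0.0390 − 0.075540 = 0.033260
y = 3.33%

3.33%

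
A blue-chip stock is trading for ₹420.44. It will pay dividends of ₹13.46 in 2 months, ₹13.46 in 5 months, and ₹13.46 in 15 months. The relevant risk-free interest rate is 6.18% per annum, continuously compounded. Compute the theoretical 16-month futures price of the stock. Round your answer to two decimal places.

₹414.31

PV(dividends) I = 13.46·e^(−0.0618·2/12) + 13.46·e^(−0.0618·5/12) + 13.46·e^(−0.0618·15/12)
I = 13.3221 + 13.1178 + 12.4594 = 38.8993
F = (S − I)·e^(rT) = (420.44 − 38.8993) · e^(0.0618·16/12)
= 381.5407 · e^0.082400 = 381.5407 × 1.085890 = ₹414.31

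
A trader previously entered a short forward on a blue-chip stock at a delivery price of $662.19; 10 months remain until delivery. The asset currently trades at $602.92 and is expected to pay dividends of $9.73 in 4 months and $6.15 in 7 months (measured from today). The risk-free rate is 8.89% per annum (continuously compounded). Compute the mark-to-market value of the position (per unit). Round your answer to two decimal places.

$27.27

PV(remaining dividends) I = 9.73·e^(−0.0889·4/12) + 6.15·e^(−0.0889·7/12) = 15.2851
Current forward F = (S − I)·e^(rT) = (602.92 − 15.2851)·e^(0.0889·10/12) = 587.6349 × 1.076897 = 632.8223
Value (long) = (F − K)·e^(−rT) = (632.8223 − 662.19) × 0.928594 = -27.2707
Short position value = −(long value) = $27.27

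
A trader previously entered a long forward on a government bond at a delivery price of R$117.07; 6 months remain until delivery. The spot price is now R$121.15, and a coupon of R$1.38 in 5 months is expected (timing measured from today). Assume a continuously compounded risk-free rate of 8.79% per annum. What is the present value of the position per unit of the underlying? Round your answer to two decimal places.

PV(remaining coupons) I = 1.38·e^(−0.0879·5/12) = 1.3304
Current forward F = (S − I)·e^(rT) = (121.15 − 1.3304)·e^(0.0879·6/12) = 119.8196 × 1.044930 = 125.2031
Value (long) = (F − K)·e^(−rT) = (125.2031 − 117.07) × 0.957002 = 7.7834
Value = R$7.78

R$7.78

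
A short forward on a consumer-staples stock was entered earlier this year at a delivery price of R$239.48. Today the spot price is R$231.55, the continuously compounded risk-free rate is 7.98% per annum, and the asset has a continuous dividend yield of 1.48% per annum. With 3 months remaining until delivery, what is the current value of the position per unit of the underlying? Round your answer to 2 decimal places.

Current fair forward for the remaining 3 months: F = S·e^((r − q)·T), (r − q) = 0.0798 − 0.0148 = 0.0650
F = 231.55 · e^(0.0650 × 3/12) = 231.55 × 1.016383 = 235.3435
Value of long forward = (F − K)·e^(−rT) = (235.3435 − 239.48) · e^(−0.0798·3/12)
= -4.1365 × 0.980248 = -4.05
Short position value = −(long value) = R$4.05

R$4.05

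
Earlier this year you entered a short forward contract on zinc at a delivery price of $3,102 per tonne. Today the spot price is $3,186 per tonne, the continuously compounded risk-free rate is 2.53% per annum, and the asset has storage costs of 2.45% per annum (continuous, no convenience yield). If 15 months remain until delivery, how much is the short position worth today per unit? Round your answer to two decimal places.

Current fair forward for the remaining 15 months: F = S·e^((r + u)·T), (r + u) = 0.0253 + 0.0245 = 0.0498
F = 3186 · e^(0.0498 × 15/12) = 3186 × 1.06422837 = 3390.6316
Value of long forward = (F − K)·e^(−rT) = (3390.6316 − 3102) · e^(−0.0253·15/12)
= 288.6316 × 0.96886984 = 279.65
Short position value = −(long value) = -$279.65

-$279.65 per tonne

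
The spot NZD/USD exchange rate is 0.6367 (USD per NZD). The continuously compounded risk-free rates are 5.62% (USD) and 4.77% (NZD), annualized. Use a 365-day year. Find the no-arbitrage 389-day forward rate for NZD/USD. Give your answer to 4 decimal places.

F = S·e^((r_USD − r_NZD)T) = 0.6367 · e^((0.0562 − 0.0477) × 389/365)
= 0.6367 · e^0.009059 = 0.6367 × 1.009100
F = 0.6425 USD per NZD

0.6425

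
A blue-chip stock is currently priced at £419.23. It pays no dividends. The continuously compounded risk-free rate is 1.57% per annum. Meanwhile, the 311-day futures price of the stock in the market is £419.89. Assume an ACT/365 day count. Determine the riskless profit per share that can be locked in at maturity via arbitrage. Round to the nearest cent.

Fair futures: F* = S·e^(carry·T), with carry = r = 0.0157
F* = 419.23 · e^(0.0157 × 311/365) = 419.23 · e^0.013377 = 419.23 × 1.013467 = £424.8758
Market £419.89 < fair £424.8758: forward underpriced → reverse cash-and-carry (short spot, go long the forward).
At maturity, profit = |F_mkt − F*| = |419.89 − 424.8758| = £4.99 per share

£4.99 per share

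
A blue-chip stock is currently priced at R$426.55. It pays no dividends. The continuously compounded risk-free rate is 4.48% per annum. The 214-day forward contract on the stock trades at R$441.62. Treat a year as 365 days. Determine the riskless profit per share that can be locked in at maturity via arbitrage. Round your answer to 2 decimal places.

R$3.72 per share

Fair forward: F* = S·e^(carry·T), with carry = r = 0.0448
F* = 426.55 · e^(0.0448 × 214/365) = 426.55 · e^0.026266 = 426.55 × 1.026614 = R$437.9022
Market R$441.62 > fair R$437.9022: forward overpriced → cash-and-carry (buy spot, short the forward).
At maturity, profit = |F_mkt − F*| = |441.62 − 437.9022| = R$3.72 per share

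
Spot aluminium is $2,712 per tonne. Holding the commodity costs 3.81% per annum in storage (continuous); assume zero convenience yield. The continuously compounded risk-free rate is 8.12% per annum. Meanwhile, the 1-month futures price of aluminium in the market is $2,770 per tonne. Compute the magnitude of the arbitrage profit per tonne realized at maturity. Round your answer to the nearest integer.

Fair futures: F* = S·e^(carry·T), with carry = (r + u) = 0.0812 + 0.0381 = 0.1193
F* = 2712 · e^(0.1193 × 1/12) = 2712 · e^0.009942 = 2712 × 1.009992 = $2739.0983
Market $2770 > fair $2739.0983: forward overpriced → cash-and-carry (buy spot, short the forward).
At maturity, profit = |F_mkt − F*| = |2770 − 2739.0983| = $31 per tonne

$31 per tonne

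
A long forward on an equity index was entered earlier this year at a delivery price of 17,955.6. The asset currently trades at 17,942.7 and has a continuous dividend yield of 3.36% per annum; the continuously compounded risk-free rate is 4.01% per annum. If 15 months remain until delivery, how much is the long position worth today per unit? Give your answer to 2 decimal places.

Current fair forward for the remaining 15 months: F = S·e^((r − q)·T), (r − q) = 0.0401 − 0.0336 = 0.0065
F = 17942.7 · e^(0.0065 × 15/12) = 17942.7 × 1.00815810 = 18089.0783
Value of long forward = (F − K)·e^(−rT) = (18089.0783 − 17955.6) · e^(−0.0401·15/12)
= 133.4783 × 0.95111053 = 126.95

126.95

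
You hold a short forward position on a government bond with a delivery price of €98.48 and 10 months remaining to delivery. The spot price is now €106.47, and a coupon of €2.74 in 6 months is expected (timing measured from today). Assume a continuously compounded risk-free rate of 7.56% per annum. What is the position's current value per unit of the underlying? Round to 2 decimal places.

PV(remaining coupons) I = 2.74·e^(−0.0756·6/12) = 2.6384
Current forward F = (S − I)·e^(rT) = (106.47 − 2.6384)·e^(0.0756·10/12) = 103.8316 × 1.065027 = 110.5835
Value (long) = (F − K)·e^(−rT) = (110.5835 − 98.48) × 0.938943 = 11.3645
Short position value = −(long value) = -€11.36

-€11.36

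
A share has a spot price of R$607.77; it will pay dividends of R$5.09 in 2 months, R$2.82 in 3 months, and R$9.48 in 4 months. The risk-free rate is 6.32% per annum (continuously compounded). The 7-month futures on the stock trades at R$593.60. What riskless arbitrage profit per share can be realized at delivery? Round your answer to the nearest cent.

R$19.26 per share

PV(dividends) I = 5.09·e^(−0.0632·2/12) + 2.82·e^(−0.0632·3/12) + 9.48·e^(−0.0632·4/12) = 17.0948
Fair futures F* = (S − I)·e^(rT) = (607.77 − 17.0948)·e^0.036867 = 590.6752 × 1.037555 = 612.8580
Market R$593.60 < fair 612.8580: forward underpriced → reverse cash-and-carry (short the stock, invest proceeds at r, pay the dividends, go long the forward).
Profit at T = |F_mkt − F*| = |593.60 − 612.8580| = R$19.26 per share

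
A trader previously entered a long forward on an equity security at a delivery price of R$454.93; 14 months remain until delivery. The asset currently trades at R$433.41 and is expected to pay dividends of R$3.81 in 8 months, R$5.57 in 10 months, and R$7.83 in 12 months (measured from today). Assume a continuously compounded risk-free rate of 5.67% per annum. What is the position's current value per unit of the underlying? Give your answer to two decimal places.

PV(remaining dividends) I = 3.81·e^(−0.0567·8/12) + 5.57·e^(−0.0567·10/12) + 7.83·e^(−0.0567·12/12) = 16.3800
Current forward F = (S − I)·e^(rT) = (433.41 − 16.3800)·e^(0.0567·14/12) = 417.0300 × 1.068387 = 445.5494
Value (long) = (F − K)·e^(−rT) = (445.5494 − 454.93) × 0.935990 = -8.7801
Value = -R$8.78

-R$8.78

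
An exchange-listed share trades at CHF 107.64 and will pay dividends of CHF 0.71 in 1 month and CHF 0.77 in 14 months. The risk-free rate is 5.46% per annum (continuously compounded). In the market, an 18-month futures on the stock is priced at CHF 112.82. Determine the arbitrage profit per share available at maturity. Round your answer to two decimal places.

PV(dividends) I = 0.71·e^(−0.0546·1/12) + 0.77·e^(−0.0546·14/12) = 1.4293
Fair futures F* = (S − I)·e^(rT) = (107.64 − 1.4293)·e^0.081900 = 106.2107 × 1.085347 = 115.2755
Market CHF 112.82 < fair 115.2755: forward underpriced → reverse cash-and-carry (short the stock, invest proceeds at r, pay the dividends, go long the forward).
Profit at T = |F_mkt − F*| = |112.82 − 115.2755| = CHF 2.46 per share

CHF 2.46 per share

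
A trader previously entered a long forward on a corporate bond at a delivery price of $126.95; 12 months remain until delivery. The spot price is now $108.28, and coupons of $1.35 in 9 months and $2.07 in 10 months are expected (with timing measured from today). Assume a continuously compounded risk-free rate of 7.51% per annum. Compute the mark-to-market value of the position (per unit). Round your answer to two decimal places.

-$12.71

PV(remaining coupons) I = 1.35·e^(−0.0751·9/12) + 2.07·e^(−0.0751·10/12) = 3.2205
Current forward F = (S − I)·e^(rT) = (108.28 − 3.2205)·e^(0.0751·12/12) = 105.0595 × 1.077992 = 113.2533
Value (long) = (F − K)·e^(−rT) = (113.2533 − 126.95) × 0.927651 = -12.7058
Value = -$12.71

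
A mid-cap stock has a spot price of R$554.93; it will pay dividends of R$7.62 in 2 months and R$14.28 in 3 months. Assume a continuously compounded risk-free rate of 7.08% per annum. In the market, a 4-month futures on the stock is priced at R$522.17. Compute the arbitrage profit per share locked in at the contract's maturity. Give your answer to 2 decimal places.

PV(dividends) I = 7.62·e^(−0.0708·2/12) + 14.28·e^(−0.0708·3/12) = 21.5601
Fair futures F* = (S − I)·e^(rT) = (554.93 − 21.5601)·e^0.023600 = 533.3699 × 1.023881 = 546.1073
Market R$522.17 < fair 546.1073: forward underpriced → reverse cash-and-carry (short the stock, invest proceeds at r, pay the dividends, go long the forward).
Profit at T = |F_mkt − F*| = |522.17 − 546.1073| = R$23.94 per share

R$23.94 per share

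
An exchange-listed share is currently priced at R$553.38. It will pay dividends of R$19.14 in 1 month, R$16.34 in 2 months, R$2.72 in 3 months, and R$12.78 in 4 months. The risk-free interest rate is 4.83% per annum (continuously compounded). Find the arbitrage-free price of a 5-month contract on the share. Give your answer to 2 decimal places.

PV(dividends) I = 19.14·e^(−0.0483·1/12) + 16.34·e^(−0.0483·2/12) + 2.72·e^(−0.0483·3/12) + 12.78·e^(−0.0483·4/12)
I = 19.0631 + 16.2090 + 2.6874 + 12.5759 = 50.5354
F = (S − I)·e^(rT) = (553.38 − 50.5354) · e^(0.0483·5/12)
= 502.8446 · e^0.020125 = 502.8446 × 1.020329 = R$513.07

R$513.07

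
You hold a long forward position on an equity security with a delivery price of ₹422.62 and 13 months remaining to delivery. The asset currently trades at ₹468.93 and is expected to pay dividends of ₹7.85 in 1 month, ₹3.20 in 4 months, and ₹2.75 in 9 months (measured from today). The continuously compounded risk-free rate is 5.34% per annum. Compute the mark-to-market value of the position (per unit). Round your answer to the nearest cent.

PV(remaining dividends) I = 7.85·e^(−0.0534·1/12) + 3.20·e^(−0.0534·4/12) + 2.75·e^(−0.0534·9/12) = 13.6007
Current forward F = (S − I)·e^(rT) = (468.93 − 13.6007)·e^(0.0534·13/12) = 455.3293 × 1.059556 = 482.4469
Value (long) = (F − K)·e^(−rT) = (482.4469 − 422.62) × 0.943792 = 56.4641
Value = ₹56.46

₹56.46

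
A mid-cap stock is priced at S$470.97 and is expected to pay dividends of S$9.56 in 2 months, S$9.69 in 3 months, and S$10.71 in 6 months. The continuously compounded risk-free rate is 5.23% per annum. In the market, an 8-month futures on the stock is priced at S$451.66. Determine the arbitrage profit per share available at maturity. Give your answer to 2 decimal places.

PV(dividends) I = 9.56·e^(−0.0523·2/12) + 9.69·e^(−0.0523·3/12) + 10.71·e^(−0.0523·6/12) = 29.4747
Fair futures F* = (S − I)·e^(rT) = (470.97 − 29.4747)·e^0.034867 = 441.4953 × 1.035482 = 457.1604
Market S$451.66 < fair 457.1604: forward underpriced → reverse cash-and-carry (short the stock, invest proceeds at r, pay the dividends, go long the forward).
Profit at T = |F_mkt − F*| = |451.66 − 457.1604| = S$5.50 per share

S$5.50 per share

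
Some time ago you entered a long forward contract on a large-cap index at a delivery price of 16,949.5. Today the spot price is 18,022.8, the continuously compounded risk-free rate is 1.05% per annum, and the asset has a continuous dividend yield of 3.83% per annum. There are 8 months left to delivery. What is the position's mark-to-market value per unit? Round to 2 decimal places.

737.18

Current fair forward for the remaining 8 months: F = S·e^((r − q)·T), (r − q) = 0.0105 − 0.0383 = -0.0278
F = 18022.8 · e^(-0.0278 × 8/12) = 18022.8 × 0.98163735 = 17691.8536
Value of long forward = (F − K)·e^(−rT) = (17691.8536 − 16949.5) · e^(−0.0105·8/12)
= 742.3536 × 0.99302444 = 737.18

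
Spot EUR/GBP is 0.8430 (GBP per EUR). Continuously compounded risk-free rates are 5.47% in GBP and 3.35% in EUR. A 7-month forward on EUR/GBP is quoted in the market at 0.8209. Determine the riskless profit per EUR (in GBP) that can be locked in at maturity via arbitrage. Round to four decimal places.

Fair forward: F* = S·e^(carry·T), with carry = (r_GBP − r_EUR) = 0.0547 − 0.0335 = 0.0212
F* = 0.8430 · e^(0.0212 × 7/12) = 0.8430 · e^0.012367 = 0.8430 × 1.012444 = 0.8535
Market 0.8209 < fair 0.8535: forward underpriced → reverse cash-and-carry (short spot, go long the forward).
At maturity, profit = |F_mkt − F*| = |0.8209 − 0.8535| = 0.0326 per EUR (in GBP)

0.0326 per EUR (in GBP)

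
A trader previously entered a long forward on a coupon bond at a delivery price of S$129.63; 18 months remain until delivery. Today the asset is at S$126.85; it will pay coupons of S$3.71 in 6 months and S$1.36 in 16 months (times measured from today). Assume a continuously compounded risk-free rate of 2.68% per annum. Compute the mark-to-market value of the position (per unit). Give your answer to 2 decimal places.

-S$2.65

PV(remaining coupons) I = 3.71·e^(−0.0268·6/12) + 1.36·e^(−0.0268·16/12) = 4.9729
Current forward F = (S − I)·e^(rT) = (126.85 − 4.9729)·e^(0.0268·18/12) = 121.8771 × 1.041019 = 126.8764
Value (long) = (F − K)·e^(−rT) = (126.8764 − 129.63) × 0.960597 = -2.6451
Value = -S$2.65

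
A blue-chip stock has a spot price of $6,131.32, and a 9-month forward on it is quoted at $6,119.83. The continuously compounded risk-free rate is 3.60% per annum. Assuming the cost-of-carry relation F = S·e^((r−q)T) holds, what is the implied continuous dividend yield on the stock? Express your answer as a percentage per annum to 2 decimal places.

From F = S·e^((r−q)T): (r − q) = ln(F/S)/T
ln(6119.83/6131.32) = ln(0.998126) = -0.001876
(r − q) = -0.001876 / (9/12) = -0.002501
q = r − ln(F/S)/T = 0.0360 + 0.002501 = 0.038501
q = 3.85%

3.85%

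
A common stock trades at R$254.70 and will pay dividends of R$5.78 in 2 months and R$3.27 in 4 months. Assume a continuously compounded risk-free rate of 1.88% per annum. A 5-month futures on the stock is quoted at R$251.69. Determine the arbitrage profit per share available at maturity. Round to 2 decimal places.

R$4.07 per share

PV(dividends) I = 5.78·e^(−0.0188·2/12) + 3.27·e^(−0.0188·4/12) = 9.0115
Fair futures F* = (S − I)·e^(rT) = (254.70 − 9.0115)·e^0.007833 = 245.6885 × 1.007864 = 247.6206
Market R$251.69 > fair 247.6206: forward overpriced → cash-and-carry (borrow at r, buy the stock and collect the dividends, short the forward).
Profit at T = |F_mkt − F*| = |251.69 − 247.6206| = R$4.07 per share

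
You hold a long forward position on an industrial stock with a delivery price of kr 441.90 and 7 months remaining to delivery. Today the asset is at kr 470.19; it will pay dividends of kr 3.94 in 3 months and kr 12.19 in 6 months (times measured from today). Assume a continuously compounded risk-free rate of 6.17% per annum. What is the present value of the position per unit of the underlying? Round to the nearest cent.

kr 28.21

PV(remaining dividends) I = 3.94·e^(−0.0617·3/12) + 12.19·e^(−0.0617·6/12) = 15.6994
Current forward F = (S − I)·e^(rT) = (470.19 − 15.6994)·e^(0.0617·7/12) = 454.4906 × 1.036647 = 471.1463
Value (long) = (F − K)·e^(−rT) = (471.1463 − 441.90) × 0.964648 = 28.2124
Value = kr 28.21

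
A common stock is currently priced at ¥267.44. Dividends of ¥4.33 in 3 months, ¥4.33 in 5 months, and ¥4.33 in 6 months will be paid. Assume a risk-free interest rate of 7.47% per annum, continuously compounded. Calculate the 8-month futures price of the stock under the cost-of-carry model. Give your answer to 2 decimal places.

PV(dividends) I = 4.33·e^(−0.0747·3/12) + 4.33·e^(−0.0747·5/12) + 4.33·e^(−0.0747·6/12)
I = 4.2499 + 4.1973 + 4.1713 = 12.6185
F = (S − I)·e^(rT) = (267.44 − 12.6185) · e^(0.0747·8/12)
= 254.8215 · e^0.049800 = 254.8215 × 1.051061 = ¥267.83

¥267.83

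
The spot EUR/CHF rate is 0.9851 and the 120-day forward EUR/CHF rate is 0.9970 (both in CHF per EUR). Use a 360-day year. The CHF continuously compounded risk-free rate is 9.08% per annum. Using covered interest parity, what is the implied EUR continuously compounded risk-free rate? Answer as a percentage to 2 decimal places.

5.48%

F = S·e^((r_CHF − r_EUR)T) ⇒ r_EUR = r_CHF − ln(F/S)/T
ln(0.9970/0.9851) = 0.012008; /(120/360) = 0.036024
r_EUR = 0.0908 − 0.036024 = 0.054776
r_EUR = 5.48%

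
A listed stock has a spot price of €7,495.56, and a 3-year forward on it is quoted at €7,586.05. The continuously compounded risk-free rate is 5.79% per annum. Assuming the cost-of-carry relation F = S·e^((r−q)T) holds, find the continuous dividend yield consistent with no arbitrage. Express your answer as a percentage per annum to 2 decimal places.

From F = S·e^((r−q)T): (r − q) = ln(F/S)/T
ln(7586.05/7495.56) = ln(1.012072) = 0.012000
(r − q) = 0.012000 / (3) = 0.004000
q = r − ln(F/S)/T = 0.0579 − 0.004000 = 0.053900
q = 5.39%

5.39%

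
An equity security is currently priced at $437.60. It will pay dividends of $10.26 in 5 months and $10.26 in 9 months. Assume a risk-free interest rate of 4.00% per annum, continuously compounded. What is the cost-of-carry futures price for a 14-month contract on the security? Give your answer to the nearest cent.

$437.50

PV(dividends) I = 10.26·e^(−0.0400·5/12) + 10.26·e^(−0.0400·9/12)
I = 10.0904 + 9.9568 = 20.0472
F = (S − I)·e^(rT) = (437.60 − 20.0472) · e^(0.0400·14/12)
= 417.5528 · e^0.046667 = 417.5528 × 1.047773 = $437.50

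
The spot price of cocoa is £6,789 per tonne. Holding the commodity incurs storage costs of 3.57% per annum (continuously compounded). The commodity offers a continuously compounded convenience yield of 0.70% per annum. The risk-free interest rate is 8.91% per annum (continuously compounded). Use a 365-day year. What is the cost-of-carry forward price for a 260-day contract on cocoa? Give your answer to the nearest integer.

Net carry = r + u − y = 0.0891 + 0.0357 − 0.0070 = 0.1178
F = S·e^((r+u−y)T) = 6789 · e^(0.1178 × 260/365) = 6789 · e^0.083912
= 6789 × 1.087533 = £7,383 per tonne

£7,383 per tonne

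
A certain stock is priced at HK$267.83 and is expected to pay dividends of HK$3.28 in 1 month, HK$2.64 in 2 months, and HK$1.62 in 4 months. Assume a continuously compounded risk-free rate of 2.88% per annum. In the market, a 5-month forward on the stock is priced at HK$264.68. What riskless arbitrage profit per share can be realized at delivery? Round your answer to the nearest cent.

HK$1.21 per share

PV(dividends) I = 3.28·e^(−0.0288·1/12) + 2.64·e^(−0.0288·2/12) + 1.62·e^(−0.0288·4/12) = 7.5040
Fair forward F* = (S − I)·e^(rT) = (267.83 − 7.5040)·e^0.012000 = 260.3260 × 1.012072 = 263.4687
Market HK$264.68 > fair 263.4687: forward overpriced → cash-and-carry (borrow at r, buy the stock and collect the dividends, short the forward).
Profit at T = |F_mkt − F*| = |264.68 − 263.4687| = HK$1.21 per share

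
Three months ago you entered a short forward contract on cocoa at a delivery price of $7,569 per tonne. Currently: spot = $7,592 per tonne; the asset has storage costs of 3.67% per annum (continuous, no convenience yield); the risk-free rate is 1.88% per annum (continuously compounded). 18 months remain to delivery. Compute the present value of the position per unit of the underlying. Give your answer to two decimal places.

Current fair forward for the remaining 18 months: F = S·e^((r + u)·T), (r + u) = 0.0188 + 0.0367 = 0.0555
F = 7592 · e^(0.0555 × 18/12) = 7592 × 1.08681348 = 8251.0879
Value of long forward = (F − K)·e^(−rT) = (8251.0879 − 7569) · e^(−0.0188·18/12)
= 682.0879 × 0.97219391 = 663.12
Short position value = −(long value) = -$663.12

-$663.12 per tonne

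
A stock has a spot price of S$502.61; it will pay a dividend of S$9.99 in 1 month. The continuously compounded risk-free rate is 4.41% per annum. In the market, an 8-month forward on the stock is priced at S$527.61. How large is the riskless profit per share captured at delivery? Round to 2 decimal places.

S$20.25 per share

PV(dividends) I = 9.99·e^(−0.0441·1/12) = 9.9534
Fair forward F* = (S − I)·e^(rT) = (502.61 − 9.9534)·e^0.029400 = 492.6566 × 1.029836 = 507.3555
Market S$527.61 > fair 507.3555: forward overpriced → cash-and-carry (borrow at r, buy the stock and collect the dividends, short the forward).
Profit at T = |F_mkt − F*| = |527.61 − 507.3555| = S$20.25 per share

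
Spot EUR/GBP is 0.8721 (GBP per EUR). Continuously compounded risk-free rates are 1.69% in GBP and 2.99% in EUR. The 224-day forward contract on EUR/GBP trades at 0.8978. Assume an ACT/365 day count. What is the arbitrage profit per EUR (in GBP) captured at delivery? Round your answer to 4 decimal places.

Fair forward: F* = S·e^(carry·T), with carry = (r_GBP − r_EUR) = 0.0169 − 0.0299 = -0.0130
F* = 0.8721 · e^(-0.0130 × 224/365) = 0.8721 · e^-0.007978 = 0.8721 × 0.992054 = 0.8652
Market 0.8978 > fair 0.8652: forward overpriced → cash-and-carry (buy spot, short the forward).
At maturity, profit = |F_mkt − F*| = |0.8978 − 0.8652| = 0.0326 per EUR (in GBP)

0.0326 per EUR (in GBP)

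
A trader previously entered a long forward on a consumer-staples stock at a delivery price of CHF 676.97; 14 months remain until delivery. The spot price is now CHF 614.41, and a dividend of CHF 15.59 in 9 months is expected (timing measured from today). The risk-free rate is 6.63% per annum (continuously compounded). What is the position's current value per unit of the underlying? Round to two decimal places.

PV(remaining dividends) I = 15.59·e^(−0.0663·9/12) = 14.8337
Current forward F = (S − I)·e^(rT) = (614.41 − 14.8337)·e^(0.0663·14/12) = 599.5763 × 1.080420 = 647.7942
Value (long) = (F − K)·e^(−rT) = (647.7942 − 676.97) × 0.925566 = -27.0041
Value = -CHF 27.00

-CHF 27.00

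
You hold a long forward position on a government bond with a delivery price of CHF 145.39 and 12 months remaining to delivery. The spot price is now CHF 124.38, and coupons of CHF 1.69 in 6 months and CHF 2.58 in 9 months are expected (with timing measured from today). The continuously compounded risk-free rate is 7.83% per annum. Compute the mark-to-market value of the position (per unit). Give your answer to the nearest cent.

-CHF 14.12

PV(remaining coupons) I = 1.69·e^(−0.0783·6/12) + 2.58·e^(−0.0783·9/12) = 4.0580
Current forward F = (S − I)·e^(rT) = (124.38 − 4.0580)·e^(0.0783·12/12) = 120.3220 × 1.081447 = 130.1219
Value (long) = (F − K)·e^(−rT) = (130.1219 − 145.39) × 0.924687 = -14.1182
Value = -CHF 14.12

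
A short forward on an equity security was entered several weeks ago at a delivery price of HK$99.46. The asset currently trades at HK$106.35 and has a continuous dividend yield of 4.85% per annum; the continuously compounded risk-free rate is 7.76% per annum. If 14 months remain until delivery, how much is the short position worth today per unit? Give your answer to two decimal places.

-HK$9.65

Current fair forward for the remaining 14 months: F = S·e^((r − q)·T), (r − q) = 0.0776 − 0.0485 = 0.0291
F = 106.35 · e^(0.0291 × 14/12) = 106.35 × 1.034533 = 110.0226
Value of long forward = (F − K)·e^(−rT) = (110.0226 − 99.46) · e^(−0.0776·14/12)
= 10.5626 × 0.913444 = 9.65
Short position value = −(long value) = -HK$9.65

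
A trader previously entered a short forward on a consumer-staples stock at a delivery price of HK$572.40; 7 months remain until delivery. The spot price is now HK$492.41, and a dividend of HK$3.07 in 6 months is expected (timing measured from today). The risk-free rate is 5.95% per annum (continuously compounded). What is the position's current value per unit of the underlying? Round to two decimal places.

PV(remaining dividends) I = 3.07·e^(−0.0595·6/12) = 2.9800
Current forward F = (S − I)·e^(rT) = (492.41 − 2.9800)·e^(0.0595·7/12) = 489.4300 × 1.035318 = 506.7157
Value (long) = (F − K)·e^(−rT) = (506.7157 − 572.40) × 0.965887 = -63.4436
Short position value = −(long value) = HK$63.44

HK$63.44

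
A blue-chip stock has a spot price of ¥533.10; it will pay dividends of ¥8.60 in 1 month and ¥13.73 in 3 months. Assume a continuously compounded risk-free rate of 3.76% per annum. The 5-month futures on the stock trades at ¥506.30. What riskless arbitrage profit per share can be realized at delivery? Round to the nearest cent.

¥12.69 per share

PV(dividends) I = 8.60·e^(−0.0376·1/12) + 13.73·e^(−0.0376·3/12) = 22.1746
Fair futures F* = (S − I)·e^(rT) = (533.10 − 22.1746)·e^0.015667 = 510.9254 × 1.015790 = 518.9929
Market ¥506.30 < fair 518.9929: forward underpriced → reverse cash-and-carry (short the stock, invest proceeds at r, pay the dividends, go long the forward).
Profit at T = |F_mkt − F*| = |506.30 − 518.9929| = ¥12.69 per share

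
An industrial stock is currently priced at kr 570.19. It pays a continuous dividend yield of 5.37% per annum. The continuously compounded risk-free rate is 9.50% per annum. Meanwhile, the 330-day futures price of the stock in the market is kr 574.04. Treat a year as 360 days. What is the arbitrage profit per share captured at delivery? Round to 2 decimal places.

kr 18.15 per share

Fair futures: F* = S·e^(carry·T), with carry = (r − q) = 0.0950 − 0.0537 = 0.0413
F* = 570.19 · e^(0.0413 × 330/360) = 570.19 · e^0.037858 = 570.19 × 1.038584 = kr 592.1902
Market kr 574.04 < fair kr 592.1902: forward underpriced → reverse cash-and-carry (short spot, go long the forward).
At maturity, profit = |F_mkt − F*| = |574.04 − 592.1902| = kr 18.15 per share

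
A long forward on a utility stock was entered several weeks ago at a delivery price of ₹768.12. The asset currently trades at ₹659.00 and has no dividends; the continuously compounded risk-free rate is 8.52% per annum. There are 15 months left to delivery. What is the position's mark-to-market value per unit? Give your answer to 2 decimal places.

Current fair forward for the remaining 15 months: F = S·e^(r·T), r = 0.0852
F = 659.00 · e^(0.0852 × 15/12) = 659.00 × 1.112378 = 733.0571
Value of long forward = (F − K)·e^(−rT) = (733.0571 − 768.12) · e^(−0.0852·15/12)
= -35.0629 × 0.898975 = -31.52

-₹31.52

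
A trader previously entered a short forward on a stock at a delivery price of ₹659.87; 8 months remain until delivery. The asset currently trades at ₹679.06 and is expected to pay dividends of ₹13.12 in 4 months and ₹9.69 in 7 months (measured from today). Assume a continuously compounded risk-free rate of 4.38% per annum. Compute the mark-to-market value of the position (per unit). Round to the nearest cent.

-₹15.80

PV(remaining dividends) I = 13.12·e^(−0.0438·4/12) + 9.69·e^(−0.0438·7/12) = 22.3754
Current forward F = (S − I)·e^(rT) = (679.06 − 22.3754)·e^(0.0438·8/12) = 656.6846 × 1.029630 = 676.1422
Value (long) = (F − K)·e^(−rT) = (676.1422 − 659.87) × 0.971222 = 15.8039
Short position value = −(long value) = -₹15.80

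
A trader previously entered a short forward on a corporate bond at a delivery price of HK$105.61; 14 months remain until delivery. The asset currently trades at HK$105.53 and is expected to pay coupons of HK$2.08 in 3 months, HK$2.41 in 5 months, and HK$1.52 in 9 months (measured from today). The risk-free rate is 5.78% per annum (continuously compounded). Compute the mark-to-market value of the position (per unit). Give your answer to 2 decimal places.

PV(remaining coupons) I = 2.08·e^(−0.0578·3/12) + 2.41·e^(−0.0578·5/12) + 1.52·e^(−0.0578·9/12) = 5.8583
Current forward F = (S − I)·e^(rT) = (105.53 − 5.8583)·e^(0.0578·14/12) = 99.6717 × 1.069759 = 106.6247
Value (long) = (F − K)·e^(−rT) = (106.6247 − 105.61) × 0.934790 = 0.9485
Short position value = −(long value) = -HK$0.95

-HK$0.95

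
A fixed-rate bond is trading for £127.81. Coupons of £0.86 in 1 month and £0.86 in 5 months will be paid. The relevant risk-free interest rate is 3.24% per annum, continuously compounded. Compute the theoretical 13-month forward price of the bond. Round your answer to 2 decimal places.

PV(coupons) I = 0.86·e^(−0.0324·1/12) + 0.86·e^(−0.0324·5/12)
I = 0.8577 + 0.8485 = 1.7062
F = (S − I)·e^(rT) = (127.81 − 1.7062) · e^(0.0324·13/12)
= 126.1038 · e^0.035100 = 126.1038 × 1.035723 = £130.61

£130.61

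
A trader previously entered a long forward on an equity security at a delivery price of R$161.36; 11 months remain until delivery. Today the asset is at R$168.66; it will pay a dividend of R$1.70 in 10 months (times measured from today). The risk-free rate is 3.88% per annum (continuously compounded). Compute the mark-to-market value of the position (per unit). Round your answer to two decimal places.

PV(remaining dividends) I = 1.70·e^(−0.0388·10/12) = 1.6459
Current forward F = (S − I)·e^(rT) = (168.66 − 1.6459)·e^(0.0388·11/12) = 167.0141 × 1.036207 = 173.0612
Value (long) = (F − K)·e^(−rT) = (173.0612 − 161.36) × 0.965058 = 11.2923
Value = R$11.29

R$11.29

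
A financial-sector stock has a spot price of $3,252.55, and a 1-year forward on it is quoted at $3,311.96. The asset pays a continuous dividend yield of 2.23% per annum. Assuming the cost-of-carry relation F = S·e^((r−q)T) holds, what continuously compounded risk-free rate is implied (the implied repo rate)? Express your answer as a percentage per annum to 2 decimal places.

4.04%

From F = S·e^((r−q)T): (r − q) = ln(F/S)/T
ln(3311.96/3252.55) = ln(1.018266) = 0.018101
(r − q) = 0.018101 / (1) = 0.018101
r = ln(F/S)/T + q = 0.018101 + 0.0223 = 0.040401
r = 4.04%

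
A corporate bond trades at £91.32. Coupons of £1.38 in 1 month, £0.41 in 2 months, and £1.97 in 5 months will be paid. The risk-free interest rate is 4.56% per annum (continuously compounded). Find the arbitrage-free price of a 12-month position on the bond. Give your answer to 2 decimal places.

PV(coupons) I = 1.38·e^(−0.0456·1/12) + 0.41·e^(−0.0456·2/12) + 1.97·e^(−0.0456·5/12)
I = 1.3748 + 0.4069 + 1.9329 = 3.7146
F = (S − I)·e^(rT) = (91.32 − 3.7146) · e^(0.0456·12/12)
= 87.6054 · e^0.045600 = 87.6054 × 1.046656 = £91.69

£91.69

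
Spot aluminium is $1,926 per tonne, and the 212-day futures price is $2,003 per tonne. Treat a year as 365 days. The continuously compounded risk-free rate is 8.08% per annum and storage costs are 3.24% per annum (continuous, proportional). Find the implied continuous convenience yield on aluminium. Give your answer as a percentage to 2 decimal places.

F = S·e^((r+u−y)T) ⇒ (r+u−y) = ln(F/S)/T
ln(2003/1926) = 0.039201; /T ⇒ 0.067492
y = r + u − ln(F/S)/T = 0.0808 + 0.0324 − 0.067492 = 0.045708
y = 4.57%

4.57%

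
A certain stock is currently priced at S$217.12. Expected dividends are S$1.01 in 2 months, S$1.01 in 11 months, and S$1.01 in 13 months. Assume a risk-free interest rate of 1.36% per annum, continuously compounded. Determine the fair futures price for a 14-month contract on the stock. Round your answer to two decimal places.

S$217.54

PV(dividends) I = 1.01·e^(−0.0136·2/12) + 1.01·e^(−0.0136·11/12) + 1.01·e^(−0.0136·13/12)
I = 1.0077 + 0.9975 + 0.9952 = 3.0004
F = (S − I)·e^(rT) = (217.12 − 3.0004) · e^(0.0136·14/12)
= 214.1196 · e^0.015867 = 214.1196 × 1.015994 = S$217.54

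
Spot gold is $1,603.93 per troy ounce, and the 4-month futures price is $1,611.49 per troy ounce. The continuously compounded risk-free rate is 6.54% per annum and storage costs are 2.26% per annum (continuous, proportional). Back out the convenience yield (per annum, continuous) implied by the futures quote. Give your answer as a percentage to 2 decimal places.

F = S·e^((r+u−y)T) ⇒ (r+u−y) = ln(F/S)/T
ln(1611.49/1603.93) = 0.004702; /T ⇒ 0.014106
y = r + u − ln(F/S)/T = 0.0654 + 0.0226 − 0.014106 = 0.073894
y = 7.39%

7.39%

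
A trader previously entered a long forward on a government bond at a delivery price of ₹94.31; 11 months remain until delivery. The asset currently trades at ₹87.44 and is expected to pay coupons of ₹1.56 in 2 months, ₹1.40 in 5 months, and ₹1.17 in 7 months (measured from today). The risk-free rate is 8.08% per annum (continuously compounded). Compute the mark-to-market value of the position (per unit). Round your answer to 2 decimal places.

PV(remaining coupons) I = 1.56·e^(−0.0808·2/12) + 1.40·e^(−0.0808·5/12) + 1.17·e^(−0.0808·7/12) = 4.0089
Current forward F = (S − I)·e^(rT) = (87.44 − 4.0089)·e^(0.0808·11/12) = 83.4311 × 1.076879 = 89.8452
Value (long) = (F − K)·e^(−rT) = (89.8452 − 94.31) × 0.928610 = -4.1461
Value = -₹4.15

-₹4.15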